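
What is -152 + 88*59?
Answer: 5040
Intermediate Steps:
-152 + 88*59 = -152 + 5192 = 5040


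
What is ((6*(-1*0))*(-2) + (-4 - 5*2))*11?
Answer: -154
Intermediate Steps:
((6*(-1*0))*(-2) + (-4 - 5*2))*11 = ((6*0)*(-2) + (-4 - 10))*11 = (0*(-2) - 14)*11 = (0 - 14)*11 = -14*11 = -154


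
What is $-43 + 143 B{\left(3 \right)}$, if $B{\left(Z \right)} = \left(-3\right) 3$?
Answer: $-1330$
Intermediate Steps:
$B{\left(Z \right)} = -9$
$-43 + 143 B{\left(3 \right)} = -43 + 143 \left(-9\right) = -43 - 1287 = -1330$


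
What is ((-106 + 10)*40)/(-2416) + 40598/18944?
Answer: 5338429/1430272 ≈ 3.7325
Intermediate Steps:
((-106 + 10)*40)/(-2416) + 40598/18944 = -96*40*(-1/2416) + 40598*(1/18944) = -3840*(-1/2416) + 20299/9472 = 240/151 + 20299/9472 = 5338429/1430272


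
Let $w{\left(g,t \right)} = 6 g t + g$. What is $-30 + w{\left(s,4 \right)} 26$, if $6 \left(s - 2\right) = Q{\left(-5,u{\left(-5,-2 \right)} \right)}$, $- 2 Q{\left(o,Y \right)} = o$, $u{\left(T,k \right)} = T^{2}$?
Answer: $\frac{9245}{6} \approx 1540.8$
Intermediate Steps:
$Q{\left(o,Y \right)} = - \frac{o}{2}$
$s = \frac{29}{12}$ ($s = 2 + \frac{\left(- \frac{1}{2}\right) \left(-5\right)}{6} = 2 + \frac{1}{6} \cdot \frac{5}{2} = 2 + \frac{5}{12} = \frac{29}{12} \approx 2.4167$)
$w{\left(g,t \right)} = g + 6 g t$ ($w{\left(g,t \right)} = 6 g t + g = g + 6 g t$)
$-30 + w{\left(s,4 \right)} 26 = -30 + \frac{29 \left(1 + 6 \cdot 4\right)}{12} \cdot 26 = -30 + \frac{29 \left(1 + 24\right)}{12} \cdot 26 = -30 + \frac{29}{12} \cdot 25 \cdot 26 = -30 + \frac{725}{12} \cdot 26 = -30 + \frac{9425}{6} = \frac{9245}{6}$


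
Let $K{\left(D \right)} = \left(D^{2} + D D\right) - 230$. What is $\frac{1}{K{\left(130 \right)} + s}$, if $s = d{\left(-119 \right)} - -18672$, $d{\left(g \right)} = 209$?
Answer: $\frac{1}{52451} \approx 1.9065 \cdot 10^{-5}$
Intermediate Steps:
$K{\left(D \right)} = -230 + 2 D^{2}$ ($K{\left(D \right)} = \left(D^{2} + D^{2}\right) - 230 = 2 D^{2} - 230 = -230 + 2 D^{2}$)
$s = 18881$ ($s = 209 - -18672 = 209 + 18672 = 18881$)
$\frac{1}{K{\left(130 \right)} + s} = \frac{1}{\left(-230 + 2 \cdot 130^{2}\right) + 18881} = \frac{1}{\left(-230 + 2 \cdot 16900\right) + 18881} = \frac{1}{\left(-230 + 33800\right) + 18881} = \frac{1}{33570 + 18881} = \frac{1}{52451}$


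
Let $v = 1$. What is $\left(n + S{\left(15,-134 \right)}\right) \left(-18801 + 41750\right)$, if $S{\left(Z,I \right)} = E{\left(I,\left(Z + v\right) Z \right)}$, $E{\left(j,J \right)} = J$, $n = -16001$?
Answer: $-361699189$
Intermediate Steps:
$S{\left(Z,I \right)} = Z \left(1 + Z\right)$ ($S{\left(Z,I \right)} = \left(Z + 1\right) Z = \left(1 + Z\right) Z = Z \left(1 + Z\right)$)
$\left(n + S{\left(15,-134 \right)}\right) \left(-18801 + 41750\right) = \left(-16001 + 15 \left(1 + 15\right)\right) \left(-18801 + 41750\right) = \left(-16001 + 15 \cdot 16\right) 22949 = \left(-16001 + 240\right) 22949 = \left(-15761\right) 22949 = -361699189$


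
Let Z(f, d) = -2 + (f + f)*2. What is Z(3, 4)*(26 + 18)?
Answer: 440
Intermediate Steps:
Z(f, d) = -2 + 4*f (Z(f, d) = -2 + (2*f)*2 = -2 + 4*f)
Z(3, 4)*(26 + 18) = (-2 + 4*3)*(26 + 18) = (-2 + 12)*44 = 10*44 = 440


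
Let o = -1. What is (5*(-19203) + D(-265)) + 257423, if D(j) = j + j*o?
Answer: 161408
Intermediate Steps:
D(j) = 0 (D(j) = j + j*(-1) = j - j = 0)
(5*(-19203) + D(-265)) + 257423 = (5*(-19203) + 0) + 257423 = (-96015 + 0) + 257423 = -96015 + 257423 = 161408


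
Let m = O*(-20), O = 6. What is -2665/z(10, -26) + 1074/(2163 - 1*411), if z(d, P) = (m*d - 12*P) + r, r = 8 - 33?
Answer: 941607/266596 ≈ 3.5320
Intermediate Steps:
m = -120 (m = 6*(-20) = -120)
r = -25
z(d, P) = -25 - 120*d - 12*P (z(d, P) = (-120*d - 12*P) - 25 = -25 - 120*d - 12*P)
-2665/z(10, -26) + 1074/(2163 - 1*411) = -2665/(-25 - 120*10 - 12*(-26)) + 1074/(2163 - 1*411) = -2665/(-25 - 1200 + 312) + 1074/(2163 - 411) = -2665/(-913) + 1074/1752 = -2665*(-1/913) + 1074*(1/1752) = 2665/913 + 179/292 = 941607/266596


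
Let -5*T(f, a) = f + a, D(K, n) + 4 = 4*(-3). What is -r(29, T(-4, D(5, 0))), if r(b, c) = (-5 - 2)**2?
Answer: -49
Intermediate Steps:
D(K, n) = -16 (D(K, n) = -4 + 4*(-3) = -4 - 12 = -16)
T(f, a) = -a/5 - f/5 (T(f, a) = -(f + a)/5 = -(a + f)/5 = -a/5 - f/5)
r(b, c) = 49 (r(b, c) = (-7)**2 = 49)
-r(29, T(-4, D(5, 0))) = -1*49 = -49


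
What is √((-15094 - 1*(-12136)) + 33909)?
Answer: 3*√3439 ≈ 175.93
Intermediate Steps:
√((-15094 - 1*(-12136)) + 33909) = √((-15094 + 12136) + 33909) = √(-2958 + 33909) = √30951 = 3*√3439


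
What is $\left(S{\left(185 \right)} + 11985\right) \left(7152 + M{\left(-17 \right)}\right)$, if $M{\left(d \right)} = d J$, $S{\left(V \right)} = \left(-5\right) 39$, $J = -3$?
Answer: $84923370$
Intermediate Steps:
$S{\left(V \right)} = -195$
$M{\left(d \right)} = - 3 d$ ($M{\left(d \right)} = d \left(-3\right) = - 3 d$)
$\left(S{\left(185 \right)} + 11985\right) \left(7152 + M{\left(-17 \right)}\right) = \left(-195 + 11985\right) \left(7152 - -51\right) = 11790 \left(7152 + 51\right) = 11790 \cdot 7203 = 84923370$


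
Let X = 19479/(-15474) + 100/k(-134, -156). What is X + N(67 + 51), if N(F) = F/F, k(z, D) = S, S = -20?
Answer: -27125/5158 ≈ -5.2588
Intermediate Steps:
k(z, D) = -20
N(F) = 1
X = -32283/5158 (X = 19479/(-15474) + 100/(-20) = 19479*(-1/15474) + 100*(-1/20) = -6493/5158 - 5 = -32283/5158 ≈ -6.2588)
X + N(67 + 51) = -32283/5158 + 1 = -27125/5158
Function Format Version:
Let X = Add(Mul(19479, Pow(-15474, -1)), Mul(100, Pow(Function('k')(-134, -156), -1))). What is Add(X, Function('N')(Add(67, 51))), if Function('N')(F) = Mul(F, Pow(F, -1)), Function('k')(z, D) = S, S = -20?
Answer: Rational(-27125, 5158) ≈ -5.2588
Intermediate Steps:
Function('k')(z, D) = -20
Function('N')(F) = 1
X = Rational(-32283, 5158) (X = Add(Mul(19479, Pow(-15474, -1)), Mul(100, Pow(-20, -1))) = Add(Mul(19479, Rational(-1, 15474)), Mul(100, Rational(-1, 20))) = Add(Rational(-6493, 5158), -5) = Rational(-32283, 5158) ≈ -6.2588)
Add(X, Function('N')(Add(67, 51))) = Add(Rational(-32283, 5158), 1) = Rational(-27125, 5158)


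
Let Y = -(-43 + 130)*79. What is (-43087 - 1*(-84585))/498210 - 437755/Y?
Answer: 418350832/6559765 ≈ 63.775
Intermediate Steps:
Y = -6873 (Y = -87*79 = -1*6873 = -6873)
(-43087 - 1*(-84585))/498210 - 437755/Y = (-43087 - 1*(-84585))/498210 - 437755/(-6873) = (-43087 + 84585)*(1/498210) - 437755*(-1/6873) = 41498*(1/498210) + 15095/237 = 20749/249105 + 15095/237 = 418350832/6559765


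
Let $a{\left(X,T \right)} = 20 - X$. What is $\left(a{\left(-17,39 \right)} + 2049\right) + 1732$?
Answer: $3818$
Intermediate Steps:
$\left(a{\left(-17,39 \right)} + 2049\right) + 1732 = \left(\left(20 - -17\right) + 2049\right) + 1732 = \left(\left(20 + 17\right) + 2049\right) + 1732 = \left(37 + 2049\right) + 1732 = 2086 + 1732 = 3818$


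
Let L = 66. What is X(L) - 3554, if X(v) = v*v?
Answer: 802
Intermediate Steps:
X(v) = v²
X(L) - 3554 = 66² - 3554 = 4356 - 3554 = 802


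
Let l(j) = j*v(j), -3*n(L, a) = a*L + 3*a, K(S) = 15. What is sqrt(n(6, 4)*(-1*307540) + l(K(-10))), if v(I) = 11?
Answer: sqrt(3690645) ≈ 1921.1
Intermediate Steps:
n(L, a) = -a - L*a/3 (n(L, a) = -(a*L + 3*a)/3 = -(L*a + 3*a)/3 = -(3*a + L*a)/3 = -a - L*a/3)
l(j) = 11*j (l(j) = j*11 = 11*j)
sqrt(n(6, 4)*(-1*307540) + l(K(-10))) = sqrt((-1/3*4*(3 + 6))*(-1*307540) + 11*15) = sqrt(-1/3*4*9*(-307540) + 165) = sqrt(-12*(-307540) + 165) = sqrt(3690480 + 165) = sqrt(3690645)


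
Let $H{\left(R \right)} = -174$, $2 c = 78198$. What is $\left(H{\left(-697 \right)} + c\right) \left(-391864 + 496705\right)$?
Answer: $4080935925$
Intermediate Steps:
$c = 39099$ ($c = \frac{1}{2} \cdot 78198 = 39099$)
$\left(H{\left(-697 \right)} + c\right) \left(-391864 + 496705\right) = \left(-174 + 39099\right) \left(-391864 + 496705\right) = 38925 \cdot 104841 = 4080935925$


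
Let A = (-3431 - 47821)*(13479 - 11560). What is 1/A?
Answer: -1/98352588 ≈ -1.0167e-8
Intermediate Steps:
A = -98352588 (A = -51252*1919 = -98352588)
1/A = 1/(-98352588) = -1/98352588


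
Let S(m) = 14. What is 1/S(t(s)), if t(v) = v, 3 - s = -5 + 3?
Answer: 1/14 ≈ 0.071429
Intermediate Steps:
s = 5 (s = 3 - (-5 + 3) = 3 - 1*(-2) = 3 + 2 = 5)
1/S(t(s)) = 1/14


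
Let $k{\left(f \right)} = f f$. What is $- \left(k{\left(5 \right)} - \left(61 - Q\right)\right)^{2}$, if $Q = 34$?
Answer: $-4$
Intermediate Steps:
$k{\left(f \right)} = f^{2}$
$- \left(k{\left(5 \right)} - \left(61 - Q\right)\right)^{2} = - \left(5^{2} - \left(61 - 34\right)\right)^{2} = - \left(25 - \left(61 - 34\right)\right)^{2} = - \left(25 - 27\right)^{2} = - \left(-2\right)^{2} = \left(-1\right) 4 = -4$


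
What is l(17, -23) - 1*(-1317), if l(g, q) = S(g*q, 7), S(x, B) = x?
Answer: 926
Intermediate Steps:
l(g, q) = g*q
l(17, -23) - 1*(-1317) = 17*(-23) - 1*(-1317) = -391 + 1317 = 926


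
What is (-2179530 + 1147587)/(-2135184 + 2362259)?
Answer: -1031943/227075 ≈ -4.5445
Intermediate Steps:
(-2179530 + 1147587)/(-2135184 + 2362259) = -1031943/227075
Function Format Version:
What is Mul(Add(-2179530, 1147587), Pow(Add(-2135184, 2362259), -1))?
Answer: Rational(-1031943, 227075) ≈ -4.5445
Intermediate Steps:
Mul(Add(-2179530, 1147587), Pow(Add(-2135184, 2362259), -1)) = Mul(-1031943, Pow(227075, -1)) = Mul(-1031943, Rational(1, 227075)) = Rational(-1031943, 227075)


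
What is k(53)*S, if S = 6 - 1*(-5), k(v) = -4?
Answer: -44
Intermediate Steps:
S = 11 (S = 6 + 5 = 11)
k(53)*S = -4*11 = -44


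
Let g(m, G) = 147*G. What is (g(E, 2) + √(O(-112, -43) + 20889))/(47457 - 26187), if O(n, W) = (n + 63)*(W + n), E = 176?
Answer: 49/3545 + √7121/10635 ≈ 0.021757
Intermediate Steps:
O(n, W) = (63 + n)*(W + n)
(g(E, 2) + √(O(-112, -43) + 20889))/(47457 - 26187) = (147*2 + √(((-112)² + 63*(-43) + 63*(-112) - 43*(-112)) + 20889))/(47457 - 26187) = (294 + √((12544 - 2709 - 7056 + 4816) + 20889))/21270 = (294 + √(7595 + 20889))*(1/21270) = (294 + √28484)*(1/21270) = (294 + 2*√7121)*(1/21270) = 49/3545 + √7121/10635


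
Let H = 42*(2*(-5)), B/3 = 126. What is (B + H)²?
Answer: 1764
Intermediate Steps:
B = 378 (B = 3*126 = 378)
H = -420 (H = 42*(-10) = -420)
(B + H)² = (378 - 420)² = (-42)² = 1764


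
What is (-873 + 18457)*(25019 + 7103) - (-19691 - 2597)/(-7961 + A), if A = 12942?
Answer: 2813434430576/4981 ≈ 5.6483e+8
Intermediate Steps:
(-873 + 18457)*(25019 + 7103) - (-19691 - 2597)/(-7961 + A) = (-873 + 18457)*(25019 + 7103) - (-19691 - 2597)/(-7961 + 12942) = 17584*32122 - (-22288)/4981 = 564833248 - (-22288)/4981 = 564833248 - 1*(-22288/4981) = 564833248 + 22288/4981 = 2813434430576/4981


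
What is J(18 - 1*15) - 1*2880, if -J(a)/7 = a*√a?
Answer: -2880 - 21*√3 ≈ -2916.4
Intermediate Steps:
J(a) = -7*a^(3/2) (J(a) = -7*a*√a = -7*a^(3/2))
J(18 - 1*15) - 1*2880 = -7*(18 - 1*15)^(3/2) - 1*2880 = -7*(18 - 15)^(3/2) - 2880 = -21*√3 - 2880 = -2880 - 21*√3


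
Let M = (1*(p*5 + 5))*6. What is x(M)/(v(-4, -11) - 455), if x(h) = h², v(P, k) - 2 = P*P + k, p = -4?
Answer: -2025/112 ≈ -18.080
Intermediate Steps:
v(P, k) = 2 + k + P² (v(P, k) = 2 + (P*P + k) = 2 + (P² + k) = 2 + (k + P²) = 2 + k + P²)
M = -90 (M = (1*(-4*5 + 5))*6 = (1*(-20 + 5))*6 = (1*(-15))*6 = -15*6 = -90)
x(M)/(v(-4, -11) - 455) = (-90)²/((2 - 11 + (-4)²) - 455) = 8100/((2 - 11 + 16) - 455) = 8100/(7 - 455) = 8100/(-448) = 8100*(-1/448) = -2025/112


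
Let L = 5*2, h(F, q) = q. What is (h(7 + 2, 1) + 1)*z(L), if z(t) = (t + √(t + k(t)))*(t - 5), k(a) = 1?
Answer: 100 + 10*√11 ≈ 133.17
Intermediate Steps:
L = 10
z(t) = (-5 + t)*(t + √(1 + t)) (z(t) = (t + √(t + 1))*(t - 5) = (t + √(1 + t))*(-5 + t) = (-5 + t)*(t + √(1 + t)))
(h(7 + 2, 1) + 1)*z(L) = (1 + 1)*(10² - 5*10 - 5*√(1 + 10) + 10*√(1 + 10)) = 2*(100 - 50 - 5*√11 + 10*√11) = 2*(50 + 5*√11) = 100 + 10*√11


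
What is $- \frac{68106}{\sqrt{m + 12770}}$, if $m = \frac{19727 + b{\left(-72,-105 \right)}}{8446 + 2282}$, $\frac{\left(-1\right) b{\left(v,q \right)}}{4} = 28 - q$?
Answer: $- \frac{408636 \sqrt{40830694990}}{137015755} \approx -602.64$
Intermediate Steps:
$b{\left(v,q \right)} = -112 + 4 q$ ($b{\left(v,q \right)} = - 4 \left(28 - q\right) = -112 + 4 q$)
$m = \frac{19195}{10728}$ ($m = \frac{19727 + \left(-112 + 4 \left(-105\right)\right)}{8446 + 2282} = \frac{19727 - 532}{10728} = \left(19727 - 532\right) \frac{1}{10728} = 19195 \cdot \frac{1}{10728} = \frac{19195}{10728} \approx 1.7892$)
$- \frac{68106}{\sqrt{m + 12770}} = - \frac{68106}{\sqrt{\frac{19195}{10728} + 12770}} = - \frac{68106}{\sqrt{\frac{137015755}{10728}}} = - \frac{68106}{\frac{1}{1788} \sqrt{40830694990}} = - 68106 \frac{6 \sqrt{40830694990}}{137015755} = - \frac{408636 \sqrt{40830694990}}{137015755}$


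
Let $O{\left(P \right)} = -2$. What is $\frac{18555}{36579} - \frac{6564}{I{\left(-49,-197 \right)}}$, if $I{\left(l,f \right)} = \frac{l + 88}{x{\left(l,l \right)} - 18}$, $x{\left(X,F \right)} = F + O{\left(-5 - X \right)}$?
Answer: $\frac{1840882001}{158509} \approx 11614.0$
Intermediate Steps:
$x{\left(X,F \right)} = -2 + F$ ($x{\left(X,F \right)} = F - 2 = -2 + F$)
$I{\left(l,f \right)} = \frac{88 + l}{-20 + l}$ ($I{\left(l,f \right)} = \frac{l + 88}{\left(-2 + l\right) - 18} = \frac{88 + l}{-20 + l}$)
$\frac{18555}{36579} - \frac{6564}{I{\left(-49,-197 \right)}} = \frac{18555}{36579} - \frac{6564}{\frac{1}{-20 - 49} \left(88 - 49\right)} = 18555 \cdot \frac{1}{36579} - \frac{6564}{\frac{1}{-69} \cdot 39} = \frac{6185}{12193} - \frac{6564}{\left(- \frac{1}{69}\right) 39} = \frac{6185}{12193} - \frac{6564}{- \frac{13}{23}} = \frac{6185}{12193} - - \frac{150972}{13} = \frac{6185}{12193} + \frac{150972}{13} = \frac{1840882001}{158509}$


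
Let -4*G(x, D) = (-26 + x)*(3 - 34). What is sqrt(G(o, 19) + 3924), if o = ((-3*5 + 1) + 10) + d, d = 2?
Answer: sqrt(3707) ≈ 60.885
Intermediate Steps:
o = -2 (o = ((-3*5 + 1) + 10) + 2 = ((-15 + 1) + 10) + 2 = (-14 + 10) + 2 = -4 + 2 = -2)
G(x, D) = -403/2 + 31*x/4 (G(x, D) = -(-26 + x)*(3 - 34)/4 = -(-26 + x)*(-31)/4 = -(806 - 31*x)/4 = -403/2 + 31*x/4)
sqrt(G(o, 19) + 3924) = sqrt((-403/2 + (31/4)*(-2)) + 3924) = sqrt((-403/2 - 31/2) + 3924) = sqrt(-217 + 3924) = sqrt(3707)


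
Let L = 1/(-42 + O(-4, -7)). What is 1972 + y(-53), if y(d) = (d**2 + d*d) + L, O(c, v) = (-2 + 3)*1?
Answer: 311189/41 ≈ 7590.0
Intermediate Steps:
O(c, v) = 1 (O(c, v) = 1*1 = 1)
L = -1/41 (L = 1/(-42 + 1) = 1/(-41) = -1/41 ≈ -0.024390)
y(d) = -1/41 + 2*d**2 (y(d) = (d**2 + d*d) - 1/41 = (d**2 + d**2) - 1/41 = 2*d**2 - 1/41 = -1/41 + 2*d**2)
1972 + y(-53) = 1972 + (-1/41 + 2*(-53)**2) = 1972 + (-1/41 + 2*2809) = 1972 + (-1/41 + 5618) = 1972 + 230337/41 = 311189/41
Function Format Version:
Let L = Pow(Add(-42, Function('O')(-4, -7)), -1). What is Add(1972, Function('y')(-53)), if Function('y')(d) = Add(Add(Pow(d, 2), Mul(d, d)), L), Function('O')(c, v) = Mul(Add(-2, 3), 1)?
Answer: Rational(311189, 41) ≈ 7590.0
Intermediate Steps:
Function('O')(c, v) = 1 (Function('O')(c, v) = Mul(1, 1) = 1)
L = Rational(-1, 41) (L = Pow(Add(-42, 1), -1) = Pow(-41, -1) = Rational(-1, 41) ≈ -0.024390)
Function('y')(d) = Add(Rational(-1, 41), Mul(2, Pow(d, 2))) (Function('y')(d) = Add(Add(Pow(d, 2), Mul(d, d)), Rational(-1, 41)) = Add(Add(Pow(d, 2), Pow(d, 2)), Rational(-1, 41)) = Add(Mul(2, Pow(d, 2)), Rational(-1, 41)) = Add(Rational(-1, 41), Mul(2, Pow(d, 2))))
Add(1972, Function('y')(-53)) = Add(1972, Add(Rational(-1, 41), Mul(2, Pow(-53, 2)))) = Add(1972, Add(Rational(-1, 41), Mul(2, 2809))) = Add(1972, Add(Rational(-1, 41), 5618)) = Add(1972, Rational(230337, 41)) = Rational(311189, 41)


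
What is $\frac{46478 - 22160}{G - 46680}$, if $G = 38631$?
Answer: $- \frac{8106}{2683} \approx -3.0212$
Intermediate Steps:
$\frac{46478 - 22160}{G - 46680} = \frac{46478 - 22160}{38631 - 46680} = \frac{24318}{-8049} = 24318 \left(- \frac{1}{8049}\right) = - \frac{8106}{2683}$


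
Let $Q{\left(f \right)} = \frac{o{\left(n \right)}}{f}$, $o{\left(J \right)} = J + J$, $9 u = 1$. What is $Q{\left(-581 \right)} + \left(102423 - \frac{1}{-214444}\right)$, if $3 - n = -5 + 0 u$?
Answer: $\frac{12761079298249}{124591964} \approx 1.0242 \cdot 10^{5}$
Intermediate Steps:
$u = \frac{1}{9}$ ($u = \frac{1}{9} \cdot 1 = \frac{1}{9} \approx 0.11111$)
$n = 8$ ($n = 3 - \left(-5 + 0 \cdot \frac{1}{9}\right) = 3 - \left(-5 + 0\right) = 3 - -5 = 3 + 5 = 8$)
$o{\left(J \right)} = 2 J$
$Q{\left(f \right)} = \frac{16}{f}$ ($Q{\left(f \right)} = \frac{2 \cdot 8}{f} = \frac{16}{f}$)
$Q{\left(-581 \right)} + \left(102423 - \frac{1}{-214444}\right) = \frac{16}{-581} + \left(102423 - \frac{1}{-214444}\right) = 16 \left(- \frac{1}{581}\right) + \left(102423 - - \frac{1}{214444}\right) = - \frac{16}{581} + \left(102423 + \frac{1}{214444}\right) = - \frac{16}{581} + \frac{21963997813}{214444} = \frac{12761079298249}{124591964}$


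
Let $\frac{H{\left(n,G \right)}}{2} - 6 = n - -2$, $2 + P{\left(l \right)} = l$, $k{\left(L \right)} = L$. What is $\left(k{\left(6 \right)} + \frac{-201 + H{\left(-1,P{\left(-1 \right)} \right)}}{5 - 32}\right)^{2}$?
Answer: $\frac{121801}{729} \approx 167.08$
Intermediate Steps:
$P{\left(l \right)} = -2 + l$
$H{\left(n,G \right)} = 16 + 2 n$ ($H{\left(n,G \right)} = 12 + 2 \left(n - -2\right) = 12 + 2 \left(n + 2\right) = 12 + 2 \left(2 + n\right) = 12 + \left(4 + 2 n\right) = 16 + 2 n$)
$\left(k{\left(6 \right)} + \frac{-201 + H{\left(-1,P{\left(-1 \right)} \right)}}{5 - 32}\right)^{2} = \left(6 + \frac{-201 + \left(16 + 2 \left(-1\right)\right)}{5 - 32}\right)^{2} = \left(6 + \frac{-201 + \left(16 - 2\right)}{-27}\right)^{2} = \left(6 + \left(-201 + 14\right) \left(- \frac{1}{27}\right)\right)^{2} = \left(6 - - \frac{187}{27}\right)^{2} = \left(6 + \frac{187}{27}\right)^{2} = \left(\frac{349}{27}\right)^{2} = \frac{121801}{729}$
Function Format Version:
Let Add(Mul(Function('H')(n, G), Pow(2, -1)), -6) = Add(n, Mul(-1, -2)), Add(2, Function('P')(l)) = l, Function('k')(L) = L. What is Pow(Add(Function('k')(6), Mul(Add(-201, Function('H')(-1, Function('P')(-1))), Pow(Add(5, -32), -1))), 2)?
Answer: Rational(121801, 729) ≈ 167.08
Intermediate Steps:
Function('P')(l) = Add(-2, l)
Function('H')(n, G) = Add(16, Mul(2, n)) (Function('H')(n, G) = Add(12, Mul(2, Add(n, Mul(-1, -2)))) = Add(12, Mul(2, Add(n, 2))) = Add(12, Mul(2, Add(2, n))) = Add(12, Add(4, Mul(2, n))) = Add(16, Mul(2, n)))
Pow(Add(Function('k')(6), Mul(Add(-201, Function('H')(-1, Function('P')(-1))), Pow(Add(5, -32), -1))), 2) = Pow(Add(6, Mul(Add(-201, Add(16, Mul(2, -1))), Pow(Add(5, -32), -1))), 2) = Pow(Add(6, Mul(Add(-201, Add(16, -2)), Pow(-27, -1))), 2) = Pow(Add(6, Mul(Add(-201, 14), Rational(-1, 27))), 2) = Pow(Add(6, Mul(-187, Rational(-1, 27))), 2) = Pow(Add(6, Rational(187, 27)), 2) = Pow(Rational(349, 27), 2) = Rational(121801, 729)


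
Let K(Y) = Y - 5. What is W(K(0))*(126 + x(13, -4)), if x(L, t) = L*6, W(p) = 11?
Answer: 2244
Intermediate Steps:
K(Y) = -5 + Y
x(L, t) = 6*L
W(K(0))*(126 + x(13, -4)) = 11*(126 + 6*13) = 11*(126 + 78) = 11*204 = 2244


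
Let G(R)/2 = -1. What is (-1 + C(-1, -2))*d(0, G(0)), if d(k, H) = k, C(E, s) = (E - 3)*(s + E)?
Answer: 0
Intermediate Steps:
G(R) = -2 (G(R) = 2*(-1) = -2)
C(E, s) = (-3 + E)*(E + s)
(-1 + C(-1, -2))*d(0, G(0)) = (-1 + ((-1)**2 - 3*(-1) - 3*(-2) - 1*(-2)))*0 = (-1 + (1 + 3 + 6 + 2))*0 = (-1 + 12)*0 = 11*0 = 0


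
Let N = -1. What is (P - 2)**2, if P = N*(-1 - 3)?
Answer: 4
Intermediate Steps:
P = 4 (P = -(-1 - 3) = -1*(-4) = 4)
(P - 2)**2 = (4 - 2)**2 = 2**2 = 4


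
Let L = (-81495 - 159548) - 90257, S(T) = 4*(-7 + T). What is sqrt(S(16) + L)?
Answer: 16*I*sqrt(1294) ≈ 575.56*I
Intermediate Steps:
S(T) = -28 + 4*T
L = -331300 (L = -241043 - 90257 = -331300)
sqrt(S(16) + L) = sqrt((-28 + 4*16) - 331300) = sqrt((-28 + 64) - 331300) = sqrt(36 - 331300) = sqrt(-331264) = 16*I*sqrt(1294)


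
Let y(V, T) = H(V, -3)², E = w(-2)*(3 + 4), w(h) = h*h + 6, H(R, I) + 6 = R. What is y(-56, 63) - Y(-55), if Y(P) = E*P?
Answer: 7694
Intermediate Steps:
H(R, I) = -6 + R
w(h) = 6 + h² (w(h) = h² + 6 = 6 + h²)
E = 70 (E = (6 + (-2)²)*(3 + 4) = (6 + 4)*7 = 10*7 = 70)
y(V, T) = (-6 + V)²
Y(P) = 70*P
y(-56, 63) - Y(-55) = (-6 - 56)² - 70*(-55) = (-62)² - 1*(-3850) = 3844 + 3850 = 7694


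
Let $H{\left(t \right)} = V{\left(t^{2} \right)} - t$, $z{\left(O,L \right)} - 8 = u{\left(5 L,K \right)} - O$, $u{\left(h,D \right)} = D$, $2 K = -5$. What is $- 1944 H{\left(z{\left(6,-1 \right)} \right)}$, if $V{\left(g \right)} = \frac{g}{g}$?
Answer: $-2916$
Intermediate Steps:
$K = - \frac{5}{2}$ ($K = \frac{1}{2} \left(-5\right) = - \frac{5}{2} \approx -2.5$)
$V{\left(g \right)} = 1$
$z{\left(O,L \right)} = \frac{11}{2} - O$ ($z{\left(O,L \right)} = 8 - \left(\frac{5}{2} + O\right) = \frac{11}{2} - O$)
$H{\left(t \right)} = 1 - t$
$- 1944 H{\left(z{\left(6,-1 \right)} \right)} = - 1944 \left(1 - \left(\frac{11}{2} - 6\right)\right) = - 1944 \left(1 - - \frac{1}{2}\right) = - 1944 \left(1 + \frac{1}{2}\right) = \left(-1944\right) \frac{3}{2} = -2916$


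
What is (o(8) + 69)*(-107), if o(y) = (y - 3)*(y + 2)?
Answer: -12733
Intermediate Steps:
o(y) = (-3 + y)*(2 + y)
(o(8) + 69)*(-107) = ((-6 + 8**2 - 1*8) + 69)*(-107) = ((-6 + 64 - 8) + 69)*(-107) = (50 + 69)*(-107) = 119*(-107) = -12733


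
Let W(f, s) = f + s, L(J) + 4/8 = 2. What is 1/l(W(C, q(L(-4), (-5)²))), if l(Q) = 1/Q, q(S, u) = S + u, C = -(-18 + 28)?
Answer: 33/2 ≈ 16.500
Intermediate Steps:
L(J) = 3/2 (L(J) = -½ + 2 = 3/2)
C = -10 (C = -1*10 = -10)
1/l(W(C, q(L(-4), (-5)²))) = 1/(1/(-10 + (3/2 + (-5)²))) = 1/(1/(-10 + (3/2 + 25))) = 1/(1/(-10 + 53/2)) = 1/(1/(33/2)) = 1/(2/33) = 33/2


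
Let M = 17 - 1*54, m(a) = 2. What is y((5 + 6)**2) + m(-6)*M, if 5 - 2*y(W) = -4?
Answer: -139/2 ≈ -69.500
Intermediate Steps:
y(W) = 9/2 (y(W) = 5/2 - 1/2*(-4) = 5/2 + 2 = 9/2)
M = -37 (M = 17 - 54 = -37)
y((5 + 6)**2) + m(-6)*M = 9/2 + 2*(-37) = 9/2 - 74 = -139/2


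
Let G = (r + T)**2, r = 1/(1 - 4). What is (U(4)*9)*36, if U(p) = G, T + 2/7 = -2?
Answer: 108900/49 ≈ 2222.4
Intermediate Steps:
T = -16/7 (T = -2/7 - 2 = -16/7 ≈ -2.2857)
r = -1/3 (r = 1/(-3) = -1/3 ≈ -0.33333)
G = 3025/441 (G = (-1/3 - 16/7)**2 = (-55/21)**2 = 3025/441 ≈ 6.8594)
U(p) = 3025/441
(U(4)*9)*36 = ((3025/441)*9)*36 = (3025/49)*36 = 108900/49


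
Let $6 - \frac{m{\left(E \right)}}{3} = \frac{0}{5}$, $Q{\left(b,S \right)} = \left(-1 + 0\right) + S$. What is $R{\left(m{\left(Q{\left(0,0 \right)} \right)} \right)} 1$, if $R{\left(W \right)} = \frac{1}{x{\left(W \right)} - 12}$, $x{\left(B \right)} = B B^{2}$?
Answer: $\frac{1}{5820} \approx 0.00017182$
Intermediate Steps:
$x{\left(B \right)} = B^{3}$
$Q{\left(b,S \right)} = -1 + S$
$m{\left(E \right)} = 18$ ($m{\left(E \right)} = 18 - 3 \cdot \frac{0}{5} = 18 - 3 \cdot 0 \cdot \frac{1}{5} = 18 - 0 = 18 + 0 = 18$)
$R{\left(W \right)} = \frac{1}{-12 + W^{3}}$ ($R{\left(W \right)} = \frac{1}{W^{3} - 12} = \frac{1}{-12 + W^{3}}$)
$R{\left(m{\left(Q{\left(0,0 \right)} \right)} \right)} 1 = \frac{1}{-12 + 18^{3}} \cdot 1 = \frac{1}{-12 + 5832} \cdot 1 = \frac{1}{5820} \cdot 1 = \frac{1}{5820}$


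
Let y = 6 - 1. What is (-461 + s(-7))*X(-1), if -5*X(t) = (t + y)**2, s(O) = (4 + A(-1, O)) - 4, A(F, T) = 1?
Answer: 1472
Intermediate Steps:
y = 5
s(O) = 1 (s(O) = (4 + 1) - 4 = 5 - 4 = 1)
X(t) = -(5 + t)**2/5 (X(t) = -(t + 5)**2/5 = -(5 + t)**2/5)
(-461 + s(-7))*X(-1) = (-461 + 1)*(-(5 - 1)**2/5) = -(-92)*4**2 = -(-92)*16 = -460*(-16/5) = 1472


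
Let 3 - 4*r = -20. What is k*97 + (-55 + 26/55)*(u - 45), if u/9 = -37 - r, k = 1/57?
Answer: 293872357/12540 ≈ 23435.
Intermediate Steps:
r = 23/4 (r = 3/4 - 1/4*(-20) = 3/4 + 5 = 23/4 ≈ 5.7500)
k = 1/57 ≈ 0.017544
u = -1539/4 (u = 9*(-37 - 1*23/4) = 9*(-37 - 23/4) = 9*(-171/4) = -1539/4 ≈ -384.75)
k*97 + (-55 + 26/55)*(u - 45) = (1/57)*97 + (-55 + 26/55)*(-1539/4 - 45) = 97/57 + (-55 + 26*(1/55))*(-1719/4) = 97/57 + (-55 + 26/55)*(-1719/4) = 97/57 - 2999/55*(-1719/4) = 97/57 + 5155281/220 = 293872357/12540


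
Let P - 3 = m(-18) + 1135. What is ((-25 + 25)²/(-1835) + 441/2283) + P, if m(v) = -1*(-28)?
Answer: 887473/761 ≈ 1166.2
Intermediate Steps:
m(v) = 28
P = 1166 (P = 3 + (28 + 1135) = 3 + 1163 = 1166)
((-25 + 25)²/(-1835) + 441/2283) + P = ((-25 + 25)²/(-1835) + 441/2283) + 1166 = (0²*(-1/1835) + 441*(1/2283)) + 1166 = (0*(-1/1835) + 147/761) + 1166 = (0 + 147/761) + 1166 = 147/761 + 1166 = 887473/761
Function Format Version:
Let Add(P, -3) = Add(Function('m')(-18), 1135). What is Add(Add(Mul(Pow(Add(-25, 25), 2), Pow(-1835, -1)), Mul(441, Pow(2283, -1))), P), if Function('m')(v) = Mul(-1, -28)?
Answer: Rational(887473, 761) ≈ 1166.2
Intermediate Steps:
Function('m')(v) = 28
P = 1166 (P = Add(3, Add(28, 1135)) = Add(3, 1163) = 1166)
Add(Add(Mul(Pow(Add(-25, 25), 2), Pow(-1835, -1)), Mul(441, Pow(2283, -1))), P) = Add(Add(Mul(Pow(Add(-25, 25), 2), Pow(-1835, -1)), Mul(441, Pow(2283, -1))), 1166) = Add(Add(Mul(Pow(0, 2), Rational(-1, 1835)), Mul(441, Rational(1, 2283))), 1166) = Add(Add(Mul(0, Rational(-1, 1835)), Rational(147, 761)), 1166) = Add(Add(0, Rational(147, 761)), 1166) = Add(Rational(147, 761), 1166) = Rational(887473, 761)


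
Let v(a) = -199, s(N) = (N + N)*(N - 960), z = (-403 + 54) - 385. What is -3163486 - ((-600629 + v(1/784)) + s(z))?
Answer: -5049450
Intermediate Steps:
z = -734 (z = -349 - 385 = -734)
s(N) = 2*N*(-960 + N) (s(N) = (2*N)*(-960 + N) = 2*N*(-960 + N))
-3163486 - ((-600629 + v(1/784)) + s(z)) = -3163486 - ((-600629 - 199) + 2*(-734)*(-960 - 734)) = -3163486 - (-600828 + 2*(-734)*(-1694)) = -3163486 - (-600828 + 2486792) = -3163486 - 1*1885964 = -3163486 - 1885964 = -5049450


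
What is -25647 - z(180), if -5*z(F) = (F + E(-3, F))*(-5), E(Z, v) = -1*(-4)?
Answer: -25831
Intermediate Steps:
E(Z, v) = 4
z(F) = 4 + F (z(F) = -(F + 4)*(-5)/5 = -(4 + F)*(-5)/5 = -(-20 - 5*F)/5 = 4 + F)
-25647 - z(180) = -25647 - (4 + 180) = -25647 - 1*184 = -25647 - 184 = -25831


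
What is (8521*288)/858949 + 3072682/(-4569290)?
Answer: 4286989927351/1962393538105 ≈ 2.1846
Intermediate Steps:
(8521*288)/858949 + 3072682/(-4569290) = 2454048*(1/858949) + 3072682*(-1/4569290) = 2454048/858949 - 1536341/2284645 = 4286989927351/1962393538105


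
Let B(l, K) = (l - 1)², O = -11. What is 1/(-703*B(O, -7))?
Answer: -1/101232 ≈ -9.8783e-6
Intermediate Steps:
B(l, K) = (-1 + l)²
1/(-703*B(O, -7)) = 1/(-703*(-1 - 11)²) = 1/(-703*(-12)²) = 1/(-703*144) = 1/(-101232) = -1/101232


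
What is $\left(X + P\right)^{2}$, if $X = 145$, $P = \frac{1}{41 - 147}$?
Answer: $\frac{236206161}{11236} \approx 21022.0$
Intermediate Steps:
$P = - \frac{1}{106}$ ($P = \frac{1}{-106} = - \frac{1}{106} \approx -0.009434$)
$\left(X + P\right)^{2} = \left(145 - \frac{1}{106}\right)^{2} = \left(\frac{15369}{106}\right)^{2} = \frac{236206161}{11236}$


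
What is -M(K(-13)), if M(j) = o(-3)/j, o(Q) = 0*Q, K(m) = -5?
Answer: 0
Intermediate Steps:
o(Q) = 0
M(j) = 0 (M(j) = 0/j = 0)
-M(K(-13)) = -1*0 = 0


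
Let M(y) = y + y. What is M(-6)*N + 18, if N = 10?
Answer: -102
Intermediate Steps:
M(y) = 2*y
M(-6)*N + 18 = (2*(-6))*10 + 18 = -12*10 + 18 = -120 + 18 = -102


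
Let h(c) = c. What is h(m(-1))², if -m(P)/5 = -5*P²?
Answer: 625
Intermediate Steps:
m(P) = 25*P² (m(P) = -(-25)*P² = 25*P²)
h(m(-1))² = (25*(-1)²)² = (25*1)² = 25² = 625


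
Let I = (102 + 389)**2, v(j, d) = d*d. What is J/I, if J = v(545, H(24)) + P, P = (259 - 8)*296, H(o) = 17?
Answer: 74585/241081 ≈ 0.30938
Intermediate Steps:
v(j, d) = d**2
P = 74296 (P = 251*296 = 74296)
I = 241081 (I = 491**2 = 241081)
J = 74585 (J = 17**2 + 74296 = 289 + 74296 = 74585)
J/I = 74585/241081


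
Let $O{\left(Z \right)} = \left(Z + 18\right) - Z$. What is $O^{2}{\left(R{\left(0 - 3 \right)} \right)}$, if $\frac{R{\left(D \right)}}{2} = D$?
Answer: $324$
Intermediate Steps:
$R{\left(D \right)} = 2 D$
$O{\left(Z \right)} = 18$ ($O{\left(Z \right)} = \left(18 + Z\right) - Z = 18$)
$O^{2}{\left(R{\left(0 - 3 \right)} \right)} = 18^{2} = 324$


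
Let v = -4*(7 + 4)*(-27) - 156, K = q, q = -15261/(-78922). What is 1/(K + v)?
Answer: 78922/81462765 ≈ 0.00096881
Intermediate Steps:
q = 15261/78922 (q = -15261*(-1/78922) = 15261/78922 ≈ 0.19337)
K = 15261/78922 ≈ 0.19337
v = 1032 (v = -4*11*(-27) - 156 = -44*(-27) - 156 = 1188 - 156 = 1032)
1/(K + v) = 1/(15261/78922 + 1032) = 1/(81462765/78922) = 78922/81462765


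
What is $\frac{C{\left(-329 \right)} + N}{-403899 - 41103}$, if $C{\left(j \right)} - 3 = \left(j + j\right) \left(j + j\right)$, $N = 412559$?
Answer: $- \frac{140921}{74167} \approx -1.9$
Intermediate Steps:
$C{\left(j \right)} = 3 + 4 j^{2}$ ($C{\left(j \right)} = 3 + \left(j + j\right) \left(j + j\right) = 3 + 2 j 2 j = 3 + 4 j^{2}$)
$\frac{C{\left(-329 \right)} + N}{-403899 - 41103} = \frac{\left(3 + 4 \left(-329\right)^{2}\right) + 412559}{-403899 - 41103} = \frac{\left(3 + 4 \cdot 108241\right) + 412559}{-445002} = \left(\left(3 + 432964\right) + 412559\right) \left(- \frac{1}{445002}\right) = \left(432967 + 412559\right) \left(- \frac{1}{445002}\right) = 845526 \left(- \frac{1}{445002}\right) = - \frac{140921}{74167}$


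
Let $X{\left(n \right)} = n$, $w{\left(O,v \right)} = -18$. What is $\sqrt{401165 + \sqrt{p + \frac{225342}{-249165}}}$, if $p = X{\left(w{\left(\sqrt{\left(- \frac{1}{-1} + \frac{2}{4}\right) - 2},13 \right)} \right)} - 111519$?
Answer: $\frac{\sqrt{6275032959125 + 11865 i \sqrt{193853187655}}}{3955} \approx 633.38 + 0.26365 i$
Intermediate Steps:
$p = -111537$ ($p = -18 - 111519 = -111537$)
$\sqrt{401165 + \sqrt{p + \frac{225342}{-249165}}} = \sqrt{401165 + \sqrt{-111537 + \frac{225342}{-249165}}} = \sqrt{401165 + \sqrt{-111537 + 225342 \left(- \frac{1}{249165}\right)}} = \sqrt{401165 + \sqrt{-111537 - \frac{25038}{27685}}} = \sqrt{401165 + \sqrt{- \frac{3087926883}{27685}}} = \sqrt{401165 + \frac{3 i \sqrt{193853187655}}{3955}}$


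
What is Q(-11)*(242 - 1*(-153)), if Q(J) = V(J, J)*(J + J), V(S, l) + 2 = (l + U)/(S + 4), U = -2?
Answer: 8690/7 ≈ 1241.4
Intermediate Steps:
V(S, l) = -2 + (-2 + l)/(4 + S) (V(S, l) = -2 + (l - 2)/(S + 4) = -2 + (-2 + l)/(4 + S))
Q(J) = 2*J*(-10 - J)/(4 + J) (Q(J) = ((-10 + J - 2*J)/(4 + J))*(J + J) = ((-10 - J)/(4 + J))*(2*J) = 2*J*(-10 - J)/(4 + J))
Q(-11)*(242 - 1*(-153)) = (-2*(-11)*(10 - 11)/(4 - 11))*(242 - 1*(-153)) = (-2*(-11)*(-1)/(-7))*(242 + 153) = -2*(-11)*(-⅐)*(-1)*395 = (22/7)*395 = 8690/7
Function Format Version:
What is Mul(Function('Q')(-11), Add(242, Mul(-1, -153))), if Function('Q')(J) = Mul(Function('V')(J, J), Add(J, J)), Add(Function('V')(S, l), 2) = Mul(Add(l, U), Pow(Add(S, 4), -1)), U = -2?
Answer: Rational(8690, 7) ≈ 1241.4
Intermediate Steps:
Function('V')(S, l) = Add(-2, Mul(Pow(Add(4, S), -1), Add(-2, l))) (Function('V')(S, l) = Add(-2, Mul(Add(l, -2), Pow(Add(S, 4), -1))) = Add(-2, Mul(Add(-2, l), Pow(Add(4, S), -1))) = Add(-2, Mul(Pow(Add(4, S), -1), Add(-2, l))))
Function('Q')(J) = Mul(2, J, Pow(Add(4, J), -1), Add(-10, Mul(-1, J))) (Function('Q')(J) = Mul(Mul(Pow(Add(4, J), -1), Add(-10, J, Mul(-2, J))), Add(J, J)) = Mul(Mul(Pow(Add(4, J), -1), Add(-10, Mul(-1, J))), Mul(2, J)) = Mul(2, J, Pow(Add(4, J), -1), Add(-10, Mul(-1, J))))
Mul(Function('Q')(-11), Add(242, Mul(-1, -153))) = Mul(Mul(-2, -11, Pow(Add(4, -11), -1), Add(10, -11)), Add(242, Mul(-1, -153))) = Mul(Mul(-2, -11, Pow(-7, -1), -1), Add(242, 153)) = Mul(Mul(-2, -11, Rational(-1, 7), -1), 395) = Mul(Rational(22, 7), 395) = Rational(8690, 7)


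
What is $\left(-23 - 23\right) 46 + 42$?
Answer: $-2074$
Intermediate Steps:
$\left(-23 - 23\right) 46 + 42 = \left(-46\right) 46 + 42 = -2116 + 42 = -2074$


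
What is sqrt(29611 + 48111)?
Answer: sqrt(77722) ≈ 278.79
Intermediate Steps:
sqrt(29611 + 48111) = sqrt(77722)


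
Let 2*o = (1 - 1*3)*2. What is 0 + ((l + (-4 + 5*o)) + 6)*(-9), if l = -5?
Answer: 117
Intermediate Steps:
o = -2 (o = ((1 - 1*3)*2)/2 = ((1 - 3)*2)/2 = (-2*2)/2 = (½)*(-4) = -2)
0 + ((l + (-4 + 5*o)) + 6)*(-9) = 0 + ((-5 + (-4 + 5*(-2))) + 6)*(-9) = 0 + ((-5 + (-4 - 10)) + 6)*(-9) = 0 + ((-5 - 14) + 6)*(-9) = 0 + (-19 + 6)*(-9) = 0 - 13*(-9) = 0 + 117 = 117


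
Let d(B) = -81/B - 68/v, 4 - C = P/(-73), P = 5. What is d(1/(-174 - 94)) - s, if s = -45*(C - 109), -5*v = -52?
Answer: 16113587/949 ≈ 16980.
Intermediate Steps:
v = 52/5 (v = -⅕*(-52) = 52/5 ≈ 10.400)
C = 297/73 (C = 4 - 5/(-73) = 4 - 5*(-1)/73 = 4 - 1*(-5/73) = 4 + 5/73 = 297/73 ≈ 4.0685)
d(B) = -85/13 - 81/B (d(B) = -81/B - 68/52/5 = -81/B - 68*5/52 = -81/B - 85/13 = -85/13 - 81/B)
s = 344700/73 (s = -45*(297/73 - 109) = -45*(-7660/73) = 344700/73 ≈ 4721.9)
d(1/(-174 - 94)) - s = (-85/13 - 81/(1/(-174 - 94))) - 1*344700/73 = (-85/13 - 81/(1/(-268))) - 344700/73 = (-85/13 - 81/(-1/268)) - 344700/73 = (-85/13 - 81*(-268)) - 344700/73 = (-85/13 + 21708) - 344700/73 = 282119/13 - 344700/73 = 16113587/949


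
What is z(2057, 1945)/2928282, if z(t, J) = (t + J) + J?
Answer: 5947/2928282 ≈ 0.0020309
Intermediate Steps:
z(t, J) = t + 2*J (z(t, J) = (J + t) + J = t + 2*J)
z(2057, 1945)/2928282 = (2057 + 2*1945)/2928282 = (2057 + 3890)*(1/2928282) = 5947*(1/2928282) = 5947/2928282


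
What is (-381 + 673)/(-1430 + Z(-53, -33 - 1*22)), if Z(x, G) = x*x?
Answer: 292/1379 ≈ 0.21175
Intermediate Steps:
Z(x, G) = x**2
(-381 + 673)/(-1430 + Z(-53, -33 - 1*22)) = (-381 + 673)/(-1430 + (-53)**2) = 292/(-1430 + 2809) = 292/1379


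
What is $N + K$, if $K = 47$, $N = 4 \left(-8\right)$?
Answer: $15$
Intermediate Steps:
$N = -32$
$N + K = -32 + 47 = 15$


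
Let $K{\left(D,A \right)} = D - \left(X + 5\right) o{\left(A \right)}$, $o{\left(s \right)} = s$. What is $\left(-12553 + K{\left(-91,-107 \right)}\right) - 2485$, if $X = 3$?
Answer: $-14273$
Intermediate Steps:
$K{\left(D,A \right)} = D - 8 A$ ($K{\left(D,A \right)} = D - \left(3 + 5\right) A = D - 8 A$)
$\left(-12553 + K{\left(-91,-107 \right)}\right) - 2485 = \left(-12553 - -765\right) - 2485 = \left(-12553 + \left(-91 + 856\right)\right) - 2485 = \left(-12553 + 765\right) - 2485 = -11788 - 2485 = -14273$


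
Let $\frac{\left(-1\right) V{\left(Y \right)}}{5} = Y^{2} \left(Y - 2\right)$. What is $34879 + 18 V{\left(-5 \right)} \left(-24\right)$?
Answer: $-343121$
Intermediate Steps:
$V{\left(Y \right)} = - 5 Y^{2} \left(-2 + Y\right)$ ($V{\left(Y \right)} = - 5 Y^{2} \left(Y - 2\right) = - 5 Y^{2} \left(-2 + Y\right)$)
$34879 + 18 V{\left(-5 \right)} \left(-24\right) = 34879 + 18 \cdot 5 \left(-5\right)^{2} \left(2 - -5\right) \left(-24\right) = 34879 + 18 \cdot 5 \cdot 25 \left(2 + 5\right) \left(-24\right) = 34879 + 18 \cdot 5 \cdot 25 \cdot 7 \left(-24\right) = 34879 + 18 \cdot 875 \left(-24\right) = 34879 + 15750 \left(-24\right) = 34879 - 378000 = -343121$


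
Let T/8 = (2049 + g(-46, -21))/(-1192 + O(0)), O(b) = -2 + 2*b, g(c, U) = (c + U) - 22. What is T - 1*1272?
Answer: -767224/597 ≈ -1285.1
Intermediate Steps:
g(c, U) = -22 + U + c (g(c, U) = (U + c) - 22 = -22 + U + c)
T = -7840/597 (T = 8*((2049 + (-22 - 21 - 46))/(-1192 + (-2 + 2*0))) = 8*((2049 - 89)/(-1192 + (-2 + 0))) = 8*(1960/(-1192 - 2)) = 8*(1960/(-1194)) = 8*(1960*(-1/1194)) = 8*(-980/597) = -7840/597 ≈ -13.132)
T - 1*1272 = -7840/597 - 1*1272 = -7840/597 - 1272 = -767224/597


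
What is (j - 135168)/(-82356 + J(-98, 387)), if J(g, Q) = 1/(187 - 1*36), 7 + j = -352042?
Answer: 73569767/12435755 ≈ 5.9160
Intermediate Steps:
j = -352049 (j = -7 - 352042 = -352049)
J(g, Q) = 1/151 (J(g, Q) = 1/(187 - 36) = 1/151)
(j - 135168)/(-82356 + J(-98, 387)) = (-352049 - 135168)/(-82356 + 1/151) = -487217/(-12435755/151) = -487217*(-151/12435755) = 73569767/12435755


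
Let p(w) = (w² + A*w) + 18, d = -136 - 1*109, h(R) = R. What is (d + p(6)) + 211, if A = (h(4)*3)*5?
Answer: 380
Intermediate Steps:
d = -245 (d = -136 - 109 = -245)
A = 60 (A = (4*3)*5 = 12*5 = 60)
p(w) = 18 + w² + 60*w (p(w) = (w² + 60*w) + 18 = 18 + w² + 60*w)
(d + p(6)) + 211 = (-245 + (18 + 6² + 60*6)) + 211 = (-245 + (18 + 36 + 360)) + 211 = (-245 + 414) + 211 = 169 + 211 = 380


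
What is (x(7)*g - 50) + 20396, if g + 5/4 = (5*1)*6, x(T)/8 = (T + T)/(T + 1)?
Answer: 41497/2 ≈ 20749.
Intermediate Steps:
x(T) = 16*T/(1 + T) (x(T) = 8*((T + T)/(T + 1)) = 8*((2*T)/(1 + T)) = 8*(2*T/(1 + T)) = 16*T/(1 + T))
g = 115/4 (g = -5/4 + (5*1)*6 = -5/4 + 5*6 = -5/4 + 30 = 115/4 ≈ 28.750)
(x(7)*g - 50) + 20396 = ((16*7/(1 + 7))*(115/4) - 50) + 20396 = ((16*7/8)*(115/4) - 50) + 20396 = ((16*7*(⅛))*(115/4) - 50) + 20396 = (14*(115/4) - 50) + 20396 = (805/2 - 50) + 20396 = 705/2 + 20396 = 41497/2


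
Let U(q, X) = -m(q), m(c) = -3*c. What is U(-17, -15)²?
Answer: 2601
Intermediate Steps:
U(q, X) = 3*q (U(q, X) = -(-3)*q = 3*q)
U(-17, -15)² = (3*(-17))² = (-51)² = 2601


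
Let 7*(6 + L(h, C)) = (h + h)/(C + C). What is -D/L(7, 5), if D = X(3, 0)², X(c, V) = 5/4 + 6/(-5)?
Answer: 1/2320 ≈ 0.00043103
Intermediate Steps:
X(c, V) = 1/20 (X(c, V) = 5*(¼) + 6*(-⅕) = 5/4 - 6/5 = 1/20)
L(h, C) = -6 + h/(7*C) (L(h, C) = -6 + ((h + h)/(C + C))/7 = -6 + ((2*h)/((2*C)))/7 = -6 + ((2*h)*(1/(2*C)))/7 = -6 + (h/C)/7 = -6 + h/(7*C))
D = 1/400 (D = (1/20)² = 1/400 ≈ 0.0025000)
-D/L(7, 5) = -1/((-6 + (⅐)*7/5)*400) = -1/((-6 + (⅐)*7*(⅕))*400) = -1/((-6 + ⅕)*400) = -1/((-29/5)*400) = -(-5)/(29*400) = -1*(-1/2320) = 1/2320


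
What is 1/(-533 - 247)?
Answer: -1/780 ≈ -0.0012821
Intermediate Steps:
1/(-533 - 247) = 1/(-780) = -1/780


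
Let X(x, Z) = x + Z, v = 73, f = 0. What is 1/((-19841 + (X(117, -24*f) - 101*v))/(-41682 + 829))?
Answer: 40853/27097 ≈ 1.5077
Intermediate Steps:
X(x, Z) = Z + x
1/((-19841 + (X(117, -24*f) - 101*v))/(-41682 + 829)) = 1/((-19841 + ((-24*0 + 117) - 101*73))/(-41682 + 829)) = 1/((-19841 + ((0 + 117) - 1*7373))/(-40853)) = 1/((-19841 + (117 - 7373))*(-1/40853)) = 1/((-19841 - 7256)*(-1/40853)) = 1/(-27097*(-1/40853)) = 1/(27097/40853) = 40853/27097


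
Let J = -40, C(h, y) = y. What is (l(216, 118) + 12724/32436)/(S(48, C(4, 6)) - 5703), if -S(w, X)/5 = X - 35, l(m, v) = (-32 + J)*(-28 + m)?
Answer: 109760243/45069822 ≈ 2.4353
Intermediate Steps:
l(m, v) = 2016 - 72*m (l(m, v) = (-32 - 40)*(-28 + m) = -72*(-28 + m) = 2016 - 72*m)
S(w, X) = 175 - 5*X (S(w, X) = -5*(X - 35) = -5*(-35 + X) = 175 - 5*X)
(l(216, 118) + 12724/32436)/(S(48, C(4, 6)) - 5703) = ((2016 - 72*216) + 12724/32436)/((175 - 5*6) - 5703) = ((2016 - 15552) + 12724*(1/32436))/((175 - 30) - 5703) = (-13536 + 3181/8109)/(145 - 5703) = -109760243/8109/(-5558) = -109760243/8109*(-1/5558) = 109760243/45069822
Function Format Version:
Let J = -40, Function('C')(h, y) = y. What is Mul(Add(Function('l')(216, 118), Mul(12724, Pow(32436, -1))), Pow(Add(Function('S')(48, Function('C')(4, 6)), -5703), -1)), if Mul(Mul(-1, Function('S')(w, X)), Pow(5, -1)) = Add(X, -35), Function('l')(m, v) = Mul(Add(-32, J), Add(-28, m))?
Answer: Rational(109760243, 45069822) ≈ 2.4353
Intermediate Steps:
Function('l')(m, v) = Add(2016, Mul(-72, m)) (Function('l')(m, v) = Mul(Add(-32, -40), Add(-28, m)) = Mul(-72, Add(-28, m)) = Add(2016, Mul(-72, m)))
Function('S')(w, X) = Add(175, Mul(-5, X)) (Function('S')(w, X) = Mul(-5, Add(X, -35)) = Mul(-5, Add(-35, X)) = Add(175, Mul(-5, X)))
Mul(Add(Function('l')(216, 118), Mul(12724, Pow(32436, -1))), Pow(Add(Function('S')(48, Function('C')(4, 6)), -5703), -1)) = Mul(Add(Add(2016, Mul(-72, 216)), Mul(12724, Pow(32436, -1))), Pow(Add(Add(175, Mul(-5, 6)), -5703), -1)) = Mul(Add(Add(2016, -15552), Mul(12724, Rational(1, 32436))), Pow(Add(Add(175, -30), -5703), -1)) = Mul(Add(-13536, Rational(3181, 8109)), Pow(Add(145, -5703), -1)) = Mul(Rational(-109760243, 8109), Pow(-5558, -1)) = Mul(Rational(-109760243, 8109), Rational(-1, 5558)) = Rational(109760243, 45069822)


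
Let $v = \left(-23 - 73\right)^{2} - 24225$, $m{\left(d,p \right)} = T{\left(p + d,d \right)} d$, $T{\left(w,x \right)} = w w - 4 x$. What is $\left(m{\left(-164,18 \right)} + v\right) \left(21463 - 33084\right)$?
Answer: $42049623957$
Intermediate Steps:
$T{\left(w,x \right)} = w^{2} - 4 x$
$m{\left(d,p \right)} = d \left(\left(d + p\right)^{2} - 4 d\right)$ ($m{\left(d,p \right)} = \left(\left(p + d\right)^{2} - 4 d\right) d = \left(\left(d + p\right)^{2} - 4 d\right) d = d \left(\left(d + p\right)^{2} - 4 d\right)$)
$v = -15009$ ($v = \left(-96\right)^{2} - 24225 = 9216 - 24225 = -15009$)
$\left(m{\left(-164,18 \right)} + v\right) \left(21463 - 33084\right) = \left(\left(-1\right) \left(-164\right) \left(- \left(-164 + 18\right)^{2} + 4 \left(-164\right)\right) - 15009\right) \left(21463 - 33084\right) = \left(\left(-1\right) \left(-164\right) \left(- \left(-146\right)^{2} - 656\right) - 15009\right) \left(-11621\right) = \left(\left(-1\right) \left(-164\right) \left(\left(-1\right) 21316 - 656\right) - 15009\right) \left(-11621\right) = \left(\left(-1\right) \left(-164\right) \left(-21316 - 656\right) - 15009\right) \left(-11621\right) = \left(\left(-1\right) \left(-164\right) \left(-21972\right) - 15009\right) \left(-11621\right) = \left(-3603408 - 15009\right) \left(-11621\right) = \left(-3618417\right) \left(-11621\right) = 42049623957$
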